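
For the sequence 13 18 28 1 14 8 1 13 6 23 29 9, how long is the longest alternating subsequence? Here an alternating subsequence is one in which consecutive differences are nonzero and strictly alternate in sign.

Track the best alternating length ending on an up-step vs a down-step at each position: up/down = 1/1, 2/1, 2/1, 1/3, 4/3, 4/5, 1/5, 6/5, 6/7, 8/3, 8/1, 8/9.
The maximum over both is 9; one such subsequence is 13, 18, 1, 14, 8, 13, 6, 23, 9.

9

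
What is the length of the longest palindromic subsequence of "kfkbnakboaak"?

Using dp[i][j] = 2 + dp[i+1][j−1] if the ends match, else max(dp[i+1][j], dp[i][j−1]):
dp[1][12] = 5. A witness is kaaak at positions 1,6,10,11,12.

5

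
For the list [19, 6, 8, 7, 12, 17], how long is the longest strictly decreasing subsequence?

Let dp[i] be the longest decreasing subsequence ending at position i. Then dp = [1, 2, 2, 3, 2, 2].
The maximum is 3; one witness is 19, 8, 7 at positions 1,3,4.

3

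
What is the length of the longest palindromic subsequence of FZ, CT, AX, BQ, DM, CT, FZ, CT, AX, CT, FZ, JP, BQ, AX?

One longest palindromic subsequence is AX BQ FZ CT AX CT FZ BQ AX (positions 3,4,7,8,9,10,11,13,14); it reads the same forward and backward, and the interval DP gives dp[1][14] = 9.

9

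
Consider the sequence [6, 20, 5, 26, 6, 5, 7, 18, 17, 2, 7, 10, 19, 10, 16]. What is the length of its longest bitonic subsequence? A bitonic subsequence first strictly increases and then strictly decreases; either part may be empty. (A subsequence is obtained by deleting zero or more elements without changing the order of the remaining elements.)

6

One longest bitonic subsequence is 6, 20, 26, 18, 17, 16 (positions 1,2,4,8,9,15): it rises to 26 then falls. Length 6 is optimal.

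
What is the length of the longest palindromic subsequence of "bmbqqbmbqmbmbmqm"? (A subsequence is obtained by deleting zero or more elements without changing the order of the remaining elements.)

Using dp[i][j] = 2 + dp[i+1][j−1] if the ends match, else max(dp[i+1][j], dp[i][j−1]):
dp[1][16] = 11. A witness is mqmbmbmbmqm at positions 2,4,7,8,10,11,12,13,14,15,16.

11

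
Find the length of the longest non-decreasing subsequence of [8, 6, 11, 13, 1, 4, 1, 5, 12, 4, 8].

Let dp[i] be the longest non-decreasing subsequence ending at position i. Then dp = [1, 1, 2, 3, 1, 2, 2, 3, 4, 3, 4].
The maximum is 4; one witness is 1, 4, 5, 12 at positions 5,6,8,9.

4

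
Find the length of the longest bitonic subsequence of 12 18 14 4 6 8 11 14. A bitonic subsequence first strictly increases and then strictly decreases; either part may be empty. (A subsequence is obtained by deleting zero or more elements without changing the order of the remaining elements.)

5

Let inc[i] be the LIS ending at i and dec[i] the longest strictly decreasing subsequence starting at i. inc = [1, 2, 2, 1, 2, 3, 4, 5], dec = [2, 3, 2, 1, 1, 1, 1, 1].
max_i inc[i]+dec[i]−1 = 5, with one witness 4, 6, 8, 11, 14.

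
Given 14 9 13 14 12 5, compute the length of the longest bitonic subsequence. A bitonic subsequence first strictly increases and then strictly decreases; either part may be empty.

5

Let inc[i] be the LIS ending at i and dec[i] the longest strictly decreasing subsequence starting at i. inc = [1, 1, 2, 3, 2, 1], dec = [4, 2, 3, 3, 2, 1].
max_i inc[i]+dec[i]−1 = 5, with one witness 9, 13, 14, 12, 5.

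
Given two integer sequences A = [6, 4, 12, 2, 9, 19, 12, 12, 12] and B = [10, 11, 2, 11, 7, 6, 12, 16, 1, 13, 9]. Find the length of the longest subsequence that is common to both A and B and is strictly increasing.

For each value that appears in both, track the longest common increasing run ending there.
The best achievable length is 2; one witness is 6, 12 (A-positions 1,3, B-positions 6,7).

2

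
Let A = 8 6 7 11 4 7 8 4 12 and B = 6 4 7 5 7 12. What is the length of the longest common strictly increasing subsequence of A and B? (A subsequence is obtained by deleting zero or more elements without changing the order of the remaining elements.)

3

A longest common strictly increasing subsequence is 6, 7, 12 (length 3); it appears in order in both A and B, and no longer such subsequence exists.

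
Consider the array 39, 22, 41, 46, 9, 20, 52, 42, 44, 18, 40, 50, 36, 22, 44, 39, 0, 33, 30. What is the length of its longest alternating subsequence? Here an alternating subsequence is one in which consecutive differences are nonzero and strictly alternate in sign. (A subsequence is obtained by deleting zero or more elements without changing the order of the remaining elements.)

A longest alternating subsequence is 39, 22, 41, 9, 52, 42, 44, 18, 40, 36, 44, 0, 33, 30 (positions 1,2,3,5,7,8,9,10,11,13,15,17,18,19); its 13 consecutive differences strictly alternate in sign, and length 14 is optimal.

14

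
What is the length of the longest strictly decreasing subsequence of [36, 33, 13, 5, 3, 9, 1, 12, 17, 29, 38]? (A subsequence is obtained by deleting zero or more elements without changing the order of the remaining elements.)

6

Let dp[i] be the longest decreasing subsequence ending at position i. Then dp = [1, 2, 3, 4, 5, 4, 6, 4, 3, 3, 1].
The maximum is 6; one witness is 36, 33, 13, 5, 3, 1 at positions 1,2,3,4,5,7.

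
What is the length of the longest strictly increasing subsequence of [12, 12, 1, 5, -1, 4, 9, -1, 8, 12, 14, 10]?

One longest increasing subsequence is 1, 5, 9, 12, 14 (positions 3,4,7,10,11), of length 5; no longer one exists.

5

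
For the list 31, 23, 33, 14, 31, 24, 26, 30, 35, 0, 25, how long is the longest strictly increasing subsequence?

5

Let dp[i] be the longest increasing subsequence ending at position i. Then dp = [1, 1, 2, 1, 2, 2, 3, 4, 5, 1, 3].
The maximum is 5; one witness is 23, 24, 26, 30, 35 at positions 2,6,7,8,9.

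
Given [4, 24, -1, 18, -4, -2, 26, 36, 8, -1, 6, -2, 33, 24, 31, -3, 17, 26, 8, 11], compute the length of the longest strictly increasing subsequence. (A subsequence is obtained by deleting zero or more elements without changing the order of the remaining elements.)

6

One longest increasing subsequence is -4, -2, -1, 6, 24, 31 (positions 5,6,10,11,14,15), of length 6; no longer one exists.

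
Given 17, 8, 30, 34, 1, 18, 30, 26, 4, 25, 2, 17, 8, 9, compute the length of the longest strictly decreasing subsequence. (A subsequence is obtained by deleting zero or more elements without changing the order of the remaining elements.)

Let dp[i] be the longest decreasing subsequence ending at position i. Then dp = [1, 2, 1, 1, 3, 2, 2, 3, 4, 4, 5, 5, 6, 6].
The maximum is 6; one witness is 34, 30, 26, 25, 17, 8 at positions 4,7,8,10,12,13.

6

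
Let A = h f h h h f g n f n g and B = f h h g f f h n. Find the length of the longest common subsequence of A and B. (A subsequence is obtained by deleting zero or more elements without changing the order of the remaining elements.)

6

Backtracking the LCS table gives one alignment: f (A2,B1) → h (A3,B2) → h (A4,B3) → f (A6,B5) → f (A9,B6) → n (A10,B8).
So the longest common subsequence has length 6.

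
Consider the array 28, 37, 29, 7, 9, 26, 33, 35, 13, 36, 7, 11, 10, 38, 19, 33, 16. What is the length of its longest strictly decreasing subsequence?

6

Let dp[i] be the longest decreasing subsequence ending at position i. Then dp = [1, 1, 2, 3, 3, 3, 2, 2, 4, 2, 5, 5, 6, 1, 4, 3, 5].
The maximum is 6; one witness is 37, 29, 26, 13, 11, 10 at positions 2,3,6,9,12,13.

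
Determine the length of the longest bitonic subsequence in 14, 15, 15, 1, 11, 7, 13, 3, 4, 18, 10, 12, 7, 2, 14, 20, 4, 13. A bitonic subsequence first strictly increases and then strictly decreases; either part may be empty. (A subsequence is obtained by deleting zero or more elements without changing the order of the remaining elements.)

8

One longest bitonic subsequence is 1, 3, 4, 10, 12, 14, 20, 13 (positions 4,8,9,11,12,15,16,18): it rises to 20 then falls. Length 8 is optimal.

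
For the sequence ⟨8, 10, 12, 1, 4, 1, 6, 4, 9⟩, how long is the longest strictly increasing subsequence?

One longest increasing subsequence is 1, 4, 6, 9 (positions 4,5,7,9), of length 4; no longer one exists.

4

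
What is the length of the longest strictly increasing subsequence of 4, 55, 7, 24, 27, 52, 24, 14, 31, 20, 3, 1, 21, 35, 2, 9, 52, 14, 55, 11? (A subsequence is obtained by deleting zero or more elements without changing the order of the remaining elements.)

Scanning left to right, the best length ending at each element is: 4→1, 55→2, 7→2, 24→3, 27→4, 52→5, 24→3, 14→3, 31→5, 20→4, 3→1, 1→1, 21→5, 35→6, 2→2, 9→3, 52→7, 14→4, 55→8, 11→4.
So the longest increasing subsequence has length 8, e.g. 4, 7, 24, 27, 31, 35, 52, 55.

8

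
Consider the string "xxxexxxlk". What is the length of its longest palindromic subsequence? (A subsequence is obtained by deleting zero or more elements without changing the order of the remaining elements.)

7

One longest palindromic subsequence is xxxexxx (positions 1,2,3,4,5,6,7); it reads the same forward and backward, and the interval DP gives dp[1][9] = 7.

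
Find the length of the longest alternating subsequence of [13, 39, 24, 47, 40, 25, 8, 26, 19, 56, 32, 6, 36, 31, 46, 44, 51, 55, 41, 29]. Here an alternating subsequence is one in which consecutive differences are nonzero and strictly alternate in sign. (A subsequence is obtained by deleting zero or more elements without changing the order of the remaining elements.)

15

Track the best alternating length ending on an up-step vs a down-step at each position: up/down = 1/1, 2/1, 2/3, 4/1, 4/5, 4/5, 1/5, 6/5, 6/7, 8/1, 8/9, 1/9, 10/9, 10/11, 12/9, 12/13, 14/9, 14/9, 12/15, 10/15.
The maximum over both is 15; one such subsequence is 13, 39, 24, 47, 25, 26, 19, 56, 32, 36, 31, 46, 44, 51, 41.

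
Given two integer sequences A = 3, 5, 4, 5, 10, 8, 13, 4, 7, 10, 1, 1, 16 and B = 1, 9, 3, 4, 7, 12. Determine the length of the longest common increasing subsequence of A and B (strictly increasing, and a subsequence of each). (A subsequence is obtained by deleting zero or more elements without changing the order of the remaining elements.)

3

A longest common strictly increasing subsequence is 3, 4, 7 (length 3); it appears in order in both A and B, and no longer such subsequence exists.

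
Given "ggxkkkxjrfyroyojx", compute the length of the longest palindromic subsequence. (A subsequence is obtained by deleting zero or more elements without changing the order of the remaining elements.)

7

Using dp[i][j] = 2 + dp[i+1][j−1] if the ends match, else max(dp[i+1][j], dp[i][j−1]):
dp[1][17] = 7. A witness is xjoyojx at positions 3,8,13,14,15,16,17.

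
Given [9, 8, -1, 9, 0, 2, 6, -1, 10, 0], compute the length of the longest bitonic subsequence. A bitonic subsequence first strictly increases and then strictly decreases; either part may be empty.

One longest bitonic subsequence is -1, 0, 2, 6, 10, 0 (positions 3,5,6,7,9,10): it rises to 10 then falls. Length 6 is optimal.

6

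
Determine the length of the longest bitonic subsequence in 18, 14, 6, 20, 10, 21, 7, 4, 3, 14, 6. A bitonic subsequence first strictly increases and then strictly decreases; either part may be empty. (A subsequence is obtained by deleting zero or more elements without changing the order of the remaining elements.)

6

Let inc[i] be the LIS ending at i and dec[i] the longest strictly decreasing subsequence starting at i. inc = [1, 1, 1, 2, 2, 3, 2, 1, 1, 3, 2], dec = [6, 5, 3, 5, 4, 4, 3, 2, 1, 2, 1].
max_i inc[i]+dec[i]−1 = 6, with one witness 18, 14, 10, 7, 4, 3.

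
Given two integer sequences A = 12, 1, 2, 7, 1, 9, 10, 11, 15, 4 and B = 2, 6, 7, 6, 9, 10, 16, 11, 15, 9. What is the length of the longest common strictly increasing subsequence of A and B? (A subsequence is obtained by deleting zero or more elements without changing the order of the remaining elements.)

6

For each value that appears in both, track the longest common increasing run ending there.
The best achievable length is 6; one witness is 2, 7, 9, 10, 11, 15 (A-positions 3,4,6,7,8,9, B-positions 1,3,5,6,8,9).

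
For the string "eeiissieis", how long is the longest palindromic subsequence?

One longest palindromic subsequence is iissii (positions 3,4,5,6,7,9); it reads the same forward and backward, and the interval DP gives dp[1][10] = 6.

6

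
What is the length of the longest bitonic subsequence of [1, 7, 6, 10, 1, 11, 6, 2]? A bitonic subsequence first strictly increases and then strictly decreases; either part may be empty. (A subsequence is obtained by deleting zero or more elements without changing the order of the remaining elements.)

One longest bitonic subsequence is 1, 7, 10, 11, 6, 2 (positions 1,2,4,6,7,8): it rises to 11 then falls. Length 6 is optimal.

6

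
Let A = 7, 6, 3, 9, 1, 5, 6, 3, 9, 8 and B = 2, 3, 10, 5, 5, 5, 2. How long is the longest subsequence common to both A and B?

2

Backtracking the LCS table gives one alignment: 3 (A3,B2) → 5 (A6,B6).
So the longest common subsequence has length 2.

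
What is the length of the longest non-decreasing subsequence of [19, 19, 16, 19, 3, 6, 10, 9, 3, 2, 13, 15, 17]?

Scanning left to right, the best length ending at each element is: 19→1, 19→2, 16→1, 19→3, 3→1, 6→2, 10→3, 9→3, 3→2, 2→1, 13→4, 15→5, 17→6.
So the longest non-decreasing subsequence has length 6, e.g. 3, 6, 10, 13, 15, 17.

6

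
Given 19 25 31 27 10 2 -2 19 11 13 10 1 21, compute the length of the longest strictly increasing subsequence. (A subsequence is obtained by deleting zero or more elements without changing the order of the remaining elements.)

4

One longest increasing subsequence is 10, 11, 13, 21 (positions 5,9,10,13), of length 4; no longer one exists.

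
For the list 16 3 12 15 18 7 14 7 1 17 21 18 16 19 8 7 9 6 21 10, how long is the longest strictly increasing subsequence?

One longest increasing subsequence is 3, 12, 15, 17, 18, 19, 21 (positions 2,3,4,10,12,14,19), of length 7; no longer one exists.

7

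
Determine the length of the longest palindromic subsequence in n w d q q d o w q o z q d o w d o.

One longest palindromic subsequence is wdqoqoqdw (positions 2,3,4,7,9,10,12,13,15); it reads the same forward and backward, and the interval DP gives dp[1][17] = 9.

9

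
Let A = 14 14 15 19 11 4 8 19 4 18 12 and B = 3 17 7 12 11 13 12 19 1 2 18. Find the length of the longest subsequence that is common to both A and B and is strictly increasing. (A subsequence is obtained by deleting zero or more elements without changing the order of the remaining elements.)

2

For each value that appears in both, track the longest common increasing run ending there.
The best achievable length is 2; one witness is 11, 12 (A-positions 5,11, B-positions 5,7).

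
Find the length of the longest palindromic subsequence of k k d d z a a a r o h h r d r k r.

8

Using dp[i][j] = 2 + dp[i+1][j−1] if the ends match, else max(dp[i+1][j], dp[i][j−1]):
dp[1][17] = 8. A witness is kdrhhrdk at positions 2,4,9,11,12,13,14,16.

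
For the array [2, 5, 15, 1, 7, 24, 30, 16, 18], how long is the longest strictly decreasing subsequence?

Let dp[i] be the longest decreasing subsequence ending at position i. Then dp = [1, 1, 1, 2, 2, 1, 1, 2, 2].
The maximum is 2; one witness is 2, 1 at positions 1,4.

2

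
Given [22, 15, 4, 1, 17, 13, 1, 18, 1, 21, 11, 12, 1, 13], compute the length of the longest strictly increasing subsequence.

4

Let dp[i] be the longest increasing subsequence ending at position i. Then dp = [1, 1, 1, 1, 2, 2, 1, 3, 1, 4, 2, 3, 1, 4].
The maximum is 4; one witness is 15, 17, 18, 21 at positions 2,5,8,10.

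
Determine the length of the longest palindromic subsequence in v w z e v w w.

One longest palindromic subsequence is www (positions 2,6,7); it reads the same forward and backward, and the interval DP gives dp[1][7] = 3.

3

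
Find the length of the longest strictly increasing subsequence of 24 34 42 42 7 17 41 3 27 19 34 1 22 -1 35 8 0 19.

5

Let dp[i] be the longest increasing subsequence ending at position i. Then dp = [1, 2, 3, 3, 1, 2, 3, 1, 3, 3, 4, 1, 4, 1, 5, 2, 2, 3].
The maximum is 5; one witness is 7, 17, 27, 34, 35 at positions 5,6,9,11,15.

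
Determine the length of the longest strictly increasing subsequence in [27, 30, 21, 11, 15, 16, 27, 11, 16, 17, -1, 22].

5

One longest increasing subsequence is 11, 15, 16, 17, 22 (positions 4,5,6,10,12), of length 5; no longer one exists.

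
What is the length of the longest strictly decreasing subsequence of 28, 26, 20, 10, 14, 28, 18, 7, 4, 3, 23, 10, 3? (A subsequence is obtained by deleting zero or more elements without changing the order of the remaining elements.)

7

Let dp[i] be the longest decreasing subsequence ending at position i. Then dp = [1, 2, 3, 4, 4, 1, 4, 5, 6, 7, 3, 5, 7].
The maximum is 7; one witness is 28, 26, 20, 10, 7, 4, 3 at positions 1,2,3,4,8,9,10.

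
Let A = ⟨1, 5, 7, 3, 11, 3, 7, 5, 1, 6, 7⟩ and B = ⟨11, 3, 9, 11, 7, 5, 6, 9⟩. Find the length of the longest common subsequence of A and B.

5

Backtracking the LCS table gives one alignment: 3 (A4,B2) → 11 (A5,B4) → 7 (A7,B5) → 5 (A8,B6) → 6 (A10,B7).
So the longest common subsequence has length 5.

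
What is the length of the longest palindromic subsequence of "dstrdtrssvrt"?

Using dp[i][j] = 2 + dp[i+1][j−1] if the ends match, else max(dp[i+1][j], dp[i][j−1]):
dp[1][12] = 6. A witness is trssrt at positions 3,4,8,9,11,12.

6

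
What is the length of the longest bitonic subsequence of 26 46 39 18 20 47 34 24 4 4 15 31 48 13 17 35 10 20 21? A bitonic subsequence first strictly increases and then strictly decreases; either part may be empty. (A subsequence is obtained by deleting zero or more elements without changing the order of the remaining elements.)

One longest bitonic subsequence is 26, 46, 39, 34, 24, 15, 13, 10 (positions 1,2,3,7,8,11,14,17): it rises to 46 then falls. Length 8 is optimal.

8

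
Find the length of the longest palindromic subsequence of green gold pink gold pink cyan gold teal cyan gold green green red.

One longest palindromic subsequence is green gold cyan teal cyan gold green (positions 1,4,6,8,9,10,12); it reads the same forward and backward, and the interval DP gives dp[1][13] = 7.

7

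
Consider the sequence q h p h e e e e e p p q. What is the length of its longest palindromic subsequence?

Using dp[i][j] = 2 + dp[i+1][j−1] if the ends match, else max(dp[i+1][j], dp[i][j−1]):
dp[1][12] = 9. A witness is qpeeeeepq at positions 1,3,5,6,7,8,9,11,12.

9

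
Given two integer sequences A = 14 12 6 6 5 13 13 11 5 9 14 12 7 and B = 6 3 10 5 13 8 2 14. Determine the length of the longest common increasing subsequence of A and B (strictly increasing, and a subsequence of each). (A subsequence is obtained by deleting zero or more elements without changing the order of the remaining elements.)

A longest common strictly increasing subsequence is 6, 13, 14 (length 3); it appears in order in both A and B, and no longer such subsequence exists.

3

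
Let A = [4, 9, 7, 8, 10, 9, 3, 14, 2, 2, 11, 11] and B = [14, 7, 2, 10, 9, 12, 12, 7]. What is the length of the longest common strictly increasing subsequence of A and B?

2

A longest common strictly increasing subsequence is 7, 10 (length 2); it appears in order in both A and B, and no longer such subsequence exists.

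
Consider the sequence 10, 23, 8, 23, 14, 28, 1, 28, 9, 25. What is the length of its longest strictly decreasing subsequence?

Scanning left to right, the best length ending at each element is: 10→1, 23→1, 8→2, 23→1, 14→2, 28→1, 1→3, 28→1, 9→3, 25→2.
So the longest decreasing subsequence has length 3, e.g. 10, 8, 1.

3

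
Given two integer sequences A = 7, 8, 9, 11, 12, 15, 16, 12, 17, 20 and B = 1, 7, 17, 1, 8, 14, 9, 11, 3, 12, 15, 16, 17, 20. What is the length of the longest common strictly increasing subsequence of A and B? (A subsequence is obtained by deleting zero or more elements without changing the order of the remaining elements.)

9

A longest common strictly increasing subsequence is 7, 8, 9, 11, 12, 15, 16, 17, 20 (length 9); it appears in order in both A and B, and no longer such subsequence exists.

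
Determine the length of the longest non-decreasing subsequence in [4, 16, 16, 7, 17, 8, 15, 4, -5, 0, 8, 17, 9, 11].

6

Scanning left to right, the best length ending at each element is: 4→1, 16→2, 16→3, 7→2, 17→4, 8→3, 15→4, 4→2, -5→1, 0→2, 8→4, 17→5, 9→5, 11→6.
So the longest non-decreasing subsequence has length 6, e.g. 4, 7, 8, 8, 9, 11.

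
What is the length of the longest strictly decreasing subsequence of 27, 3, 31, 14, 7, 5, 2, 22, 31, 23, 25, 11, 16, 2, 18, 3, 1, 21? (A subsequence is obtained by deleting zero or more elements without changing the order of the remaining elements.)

6

Let dp[i] be the longest decreasing subsequence ending at position i. Then dp = [1, 2, 1, 2, 3, 4, 5, 2, 1, 2, 2, 3, 3, 5, 3, 5, 6, 3].
The maximum is 6; one witness is 27, 14, 7, 5, 2, 1 at positions 1,4,5,6,7,17.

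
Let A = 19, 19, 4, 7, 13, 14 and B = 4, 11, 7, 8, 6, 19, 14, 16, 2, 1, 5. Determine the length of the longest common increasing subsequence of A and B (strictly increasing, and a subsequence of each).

3

For each value that appears in both, track the longest common increasing run ending there.
The best achievable length is 3; one witness is 4, 7, 14 (A-positions 3,4,6, B-positions 1,3,7).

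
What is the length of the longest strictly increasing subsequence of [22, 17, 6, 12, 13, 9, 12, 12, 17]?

4

Let dp[i] be the longest increasing subsequence ending at position i. Then dp = [1, 1, 1, 2, 3, 2, 3, 3, 4].
The maximum is 4; one witness is 6, 12, 13, 17 at positions 3,4,5,9.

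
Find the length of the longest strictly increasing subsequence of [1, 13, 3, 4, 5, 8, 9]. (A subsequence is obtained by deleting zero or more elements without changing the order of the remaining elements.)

One longest increasing subsequence is 1, 3, 4, 5, 8, 9 (positions 1,3,4,5,6,7), of length 6; no longer one exists.

6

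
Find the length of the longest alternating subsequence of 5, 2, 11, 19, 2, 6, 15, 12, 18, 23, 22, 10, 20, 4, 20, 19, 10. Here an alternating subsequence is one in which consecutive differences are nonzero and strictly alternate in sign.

Track the best alternating length ending on an up-step vs a down-step at each position: up/down = 1/1, 1/2, 3/1, 3/1, 1/4, 5/4, 5/4, 5/6, 7/4, 7/1, 7/8, 5/8, 9/8, 5/10, 11/8, 11/12, 11/12.
The maximum over both is 12; one such subsequence is 5, 2, 11, 2, 15, 12, 18, 10, 20, 4, 20, 19.

12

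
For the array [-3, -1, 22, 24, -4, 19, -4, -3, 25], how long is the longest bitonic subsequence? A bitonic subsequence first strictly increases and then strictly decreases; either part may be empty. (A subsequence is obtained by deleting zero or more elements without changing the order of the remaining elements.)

One longest bitonic subsequence is -3, -1, 22, 24, 19, -3 (positions 1,2,3,4,6,8): it rises to 24 then falls. Length 6 is optimal.

6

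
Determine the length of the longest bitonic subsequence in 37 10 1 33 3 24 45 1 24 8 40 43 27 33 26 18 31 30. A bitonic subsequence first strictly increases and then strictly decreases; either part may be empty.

One longest bitonic subsequence is 1, 3, 24, 45, 43, 33, 31, 30 (positions 3,5,6,7,12,14,17,18): it rises to 45 then falls. Length 8 is optimal.

8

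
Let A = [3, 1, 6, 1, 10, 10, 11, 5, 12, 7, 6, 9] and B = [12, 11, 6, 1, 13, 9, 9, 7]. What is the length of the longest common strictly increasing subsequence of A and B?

2

A longest common strictly increasing subsequence is 6, 9 (length 2); it appears in order in both A and B, and no longer such subsequence exists.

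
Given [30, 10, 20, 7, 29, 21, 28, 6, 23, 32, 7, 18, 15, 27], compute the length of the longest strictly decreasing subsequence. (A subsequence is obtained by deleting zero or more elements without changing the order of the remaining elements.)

One longest decreasing subsequence is 30, 29, 28, 23, 18, 15 (positions 1,5,7,9,12,13), of length 6; no longer one exists.

6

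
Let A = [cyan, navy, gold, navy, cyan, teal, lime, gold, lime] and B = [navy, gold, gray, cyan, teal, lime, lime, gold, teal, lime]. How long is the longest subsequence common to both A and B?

A longest common subsequence is navy, gold, cyan, teal, lime, gold, lime (length 7); the LCS DP confirms no longer common subsequence exists.

7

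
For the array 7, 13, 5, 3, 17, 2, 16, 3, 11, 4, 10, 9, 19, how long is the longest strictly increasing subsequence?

5

Let dp[i] be the longest increasing subsequence ending at position i. Then dp = [1, 2, 1, 1, 3, 1, 3, 2, 3, 3, 4, 4, 5].
The maximum is 5; one witness is 2, 3, 4, 10, 19 at positions 6,8,10,11,13.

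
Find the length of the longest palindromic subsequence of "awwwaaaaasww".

Using dp[i][j] = 2 + dp[i+1][j−1] if the ends match, else max(dp[i+1][j], dp[i][j−1]):
dp[1][12] = 9. A witness is wwaaaaaww at positions 2,3,5,6,7,8,9,11,12.

9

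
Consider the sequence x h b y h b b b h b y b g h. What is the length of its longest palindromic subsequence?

One longest palindromic subsequence is hbyhbbbhybh (positions 2,3,4,5,6,7,8,9,11,12,14); it reads the same forward and backward, and the interval DP gives dp[1][14] = 11.

11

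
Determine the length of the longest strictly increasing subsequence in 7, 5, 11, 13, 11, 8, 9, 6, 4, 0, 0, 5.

3

One longest increasing subsequence is 7, 11, 13 (positions 1,3,4), of length 3; no longer one exists.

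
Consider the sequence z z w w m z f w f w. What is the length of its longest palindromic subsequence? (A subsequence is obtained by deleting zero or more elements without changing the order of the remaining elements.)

One longest palindromic subsequence is wfwfw (positions 3,7,8,9,10); it reads the same forward and backward, and the interval DP gives dp[1][10] = 5.

5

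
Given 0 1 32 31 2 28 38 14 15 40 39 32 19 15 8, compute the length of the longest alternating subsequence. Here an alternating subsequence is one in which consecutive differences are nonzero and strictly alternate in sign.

7

Track the best alternating length ending on an up-step vs a down-step at each position: up/down = 1/1, 2/1, 2/1, 2/3, 2/3, 4/3, 4/1, 4/5, 6/5, 6/1, 6/7, 6/7, 6/7, 6/7, 4/7.
The maximum over both is 7; one such subsequence is 0, 32, 2, 28, 14, 40, 39.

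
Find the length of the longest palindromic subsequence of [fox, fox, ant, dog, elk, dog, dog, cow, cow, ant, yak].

Using dp[i][j] = 2 + dp[i+1][j−1] if the ends match, else max(dp[i+1][j], dp[i][j−1]):
dp[1][11] = 5. A witness is ant dog dog dog ant at positions 3,4,6,7,10.

5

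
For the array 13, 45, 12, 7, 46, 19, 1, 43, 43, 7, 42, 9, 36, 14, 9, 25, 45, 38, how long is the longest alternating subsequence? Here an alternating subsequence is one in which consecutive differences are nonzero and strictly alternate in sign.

13

Track the best alternating length ending on an up-step vs a down-step at each position: up/down = 1/1, 2/1, 1/3, 1/3, 4/1, 4/5, 1/5, 6/5, 6/5, 6/7, 8/7, 8/9, 10/9, 10/11, 8/11, 12/11, 12/5, 12/13.
The maximum over both is 13; one such subsequence is 13, 45, 12, 46, 19, 43, 7, 42, 9, 36, 14, 45, 38.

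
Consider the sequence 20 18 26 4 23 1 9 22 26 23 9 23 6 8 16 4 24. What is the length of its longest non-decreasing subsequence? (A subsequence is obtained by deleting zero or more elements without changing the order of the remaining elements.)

6

Scanning left to right, the best length ending at each element is: 20→1, 18→1, 26→2, 4→1, 23→2, 1→1, 9→2, 22→3, 26→4, 23→4, 9→3, 23→5, 6→2, 8→3, 16→4, 4→2, 24→6.
So the longest non-decreasing subsequence has length 6, e.g. 4, 9, 22, 23, 23, 24.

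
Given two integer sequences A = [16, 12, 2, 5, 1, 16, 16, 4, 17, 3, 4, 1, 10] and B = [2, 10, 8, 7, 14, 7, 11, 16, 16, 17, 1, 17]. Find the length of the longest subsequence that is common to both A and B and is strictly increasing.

A longest common strictly increasing subsequence is 2, 16, 17 (length 3); it appears in order in both A and B, and no longer such subsequence exists.

3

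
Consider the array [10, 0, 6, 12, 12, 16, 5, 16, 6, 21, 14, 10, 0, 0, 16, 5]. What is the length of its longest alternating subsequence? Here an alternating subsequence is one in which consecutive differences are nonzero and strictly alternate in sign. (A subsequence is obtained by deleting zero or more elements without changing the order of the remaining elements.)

A longest alternating subsequence is 10, 0, 6, 5, 16, 6, 21, 14, 16, 5 (positions 1,2,3,7,8,9,10,11,15,16); its 9 consecutive differences strictly alternate in sign, and length 10 is optimal.

10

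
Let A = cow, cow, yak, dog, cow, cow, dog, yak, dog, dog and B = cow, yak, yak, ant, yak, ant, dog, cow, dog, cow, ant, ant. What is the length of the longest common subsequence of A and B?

5

Backtracking the LCS table gives one alignment: cow (A1,B1) → yak (A3,B5) → dog (A4,B7) → cow (A5,B8) → cow (A6,B10).
So the longest common subsequence has length 5.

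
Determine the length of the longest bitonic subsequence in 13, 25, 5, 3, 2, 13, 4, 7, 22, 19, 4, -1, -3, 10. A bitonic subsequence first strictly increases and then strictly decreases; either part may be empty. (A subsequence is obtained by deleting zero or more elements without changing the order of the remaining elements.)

8

Let inc[i] be the LIS ending at i and dec[i] the longest strictly decreasing subsequence starting at i. inc = [1, 2, 1, 1, 1, 2, 2, 3, 4, 4, 2, 1, 1, 4], dec = [6, 6, 5, 4, 3, 5, 3, 4, 5, 4, 3, 2, 1, 1].
max_i inc[i]+dec[i]−1 = 8, with one witness 3, 4, 7, 22, 19, 4, -1, -3.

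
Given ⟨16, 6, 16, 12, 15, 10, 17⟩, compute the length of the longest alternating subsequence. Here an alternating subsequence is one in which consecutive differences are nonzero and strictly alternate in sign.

7

A longest alternating subsequence is 16, 6, 16, 12, 15, 10, 17 (positions 1,2,3,4,5,6,7); its 6 consecutive differences strictly alternate in sign, and length 7 is optimal.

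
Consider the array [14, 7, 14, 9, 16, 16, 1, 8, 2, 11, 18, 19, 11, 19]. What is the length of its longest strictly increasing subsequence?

Let dp[i] be the longest increasing subsequence ending at position i. Then dp = [1, 1, 2, 2, 3, 3, 1, 2, 2, 3, 4, 5, 3, 5].
The maximum is 5; one witness is 7, 14, 16, 18, 19 at positions 2,3,5,11,12.

5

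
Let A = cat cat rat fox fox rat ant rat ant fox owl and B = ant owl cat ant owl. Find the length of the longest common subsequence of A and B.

3

Backtracking the LCS table gives one alignment: cat (A2,B3) → ant (A9,B4) → owl (A11,B5).
So the longest common subsequence has length 3.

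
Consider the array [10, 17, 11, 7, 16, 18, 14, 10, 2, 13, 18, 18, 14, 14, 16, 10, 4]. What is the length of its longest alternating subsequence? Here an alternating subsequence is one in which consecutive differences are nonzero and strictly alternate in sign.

A longest alternating subsequence is 10, 17, 11, 16, 14, 18, 14, 16, 10 (positions 1,2,3,5,7,11,13,15,16); its 8 consecutive differences strictly alternate in sign, and length 9 is optimal.

9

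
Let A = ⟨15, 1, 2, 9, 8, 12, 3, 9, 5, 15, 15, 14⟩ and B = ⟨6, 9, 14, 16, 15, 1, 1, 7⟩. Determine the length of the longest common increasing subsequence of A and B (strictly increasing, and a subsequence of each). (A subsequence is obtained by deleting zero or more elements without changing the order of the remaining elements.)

2

A longest common strictly increasing subsequence is 9, 14 (length 2); it appears in order in both A and B, and no longer such subsequence exists.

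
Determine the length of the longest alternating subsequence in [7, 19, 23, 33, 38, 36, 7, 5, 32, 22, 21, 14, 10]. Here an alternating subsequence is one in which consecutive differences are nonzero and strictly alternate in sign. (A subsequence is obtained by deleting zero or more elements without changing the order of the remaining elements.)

5

A longest alternating subsequence is 7, 19, 7, 32, 22 (positions 1,2,7,9,10); its 4 consecutive differences strictly alternate in sign, and length 5 is optimal.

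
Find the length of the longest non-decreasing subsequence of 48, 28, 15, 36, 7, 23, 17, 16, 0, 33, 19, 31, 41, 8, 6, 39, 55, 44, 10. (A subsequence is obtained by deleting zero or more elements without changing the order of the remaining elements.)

Scanning left to right, the best length ending at each element is: 48→1, 28→1, 15→1, 36→2, 7→1, 23→2, 17→2, 16→2, 0→1, 33→3, 19→3, 31→4, 41→5, 8→2, 6→2, 39→5, 55→6, 44→6, 10→3.
So the longest non-decreasing subsequence has length 6, e.g. 15, 17, 19, 31, 41, 55.

6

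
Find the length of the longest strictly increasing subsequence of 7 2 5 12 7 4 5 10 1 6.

4

Scanning left to right, the best length ending at each element is: 7→1, 2→1, 5→2, 12→3, 7→3, 4→2, 5→3, 10→4, 1→1, 6→4.
So the longest increasing subsequence has length 4, e.g. 2, 5, 7, 10.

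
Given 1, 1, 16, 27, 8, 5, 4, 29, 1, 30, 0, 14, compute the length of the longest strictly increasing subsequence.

Scanning left to right, the best length ending at each element is: 1→1, 1→1, 16→2, 27→3, 8→2, 5→2, 4→2, 29→4, 1→1, 30→5, 0→1, 14→3.
So the longest increasing subsequence has length 5, e.g. 1, 16, 27, 29, 30.

5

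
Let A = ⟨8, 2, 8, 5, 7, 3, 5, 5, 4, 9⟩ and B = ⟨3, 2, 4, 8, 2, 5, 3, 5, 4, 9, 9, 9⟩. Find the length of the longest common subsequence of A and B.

7

A longest common subsequence is 8, 2, 5, 3, 5, 4, 9 (length 7); the LCS DP confirms no longer common subsequence exists.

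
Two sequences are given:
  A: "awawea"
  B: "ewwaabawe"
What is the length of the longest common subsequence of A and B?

4

Backtracking the LCS table gives one alignment: a (A1,B5) → a (A3,B7) → w (A4,B8) → e (A5,B9).
So the longest common subsequence has length 4.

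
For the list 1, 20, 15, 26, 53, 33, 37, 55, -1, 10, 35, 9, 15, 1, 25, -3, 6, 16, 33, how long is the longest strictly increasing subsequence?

6

Let dp[i] be the longest increasing subsequence ending at position i. Then dp = [1, 2, 2, 3, 4, 4, 5, 6, 1, 2, 5, 2, 3, 2, 4, 1, 3, 4, 5].
The maximum is 6; one witness is 1, 20, 26, 33, 37, 55 at positions 1,2,4,6,7,8.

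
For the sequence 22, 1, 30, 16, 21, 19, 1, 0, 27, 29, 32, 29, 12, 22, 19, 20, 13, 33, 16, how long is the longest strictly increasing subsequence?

Let dp[i] be the longest increasing subsequence ending at position i. Then dp = [1, 1, 2, 2, 3, 3, 1, 1, 4, 5, 6, 5, 2, 4, 3, 4, 3, 7, 4].
The maximum is 7; one witness is 1, 16, 21, 27, 29, 32, 33 at positions 2,4,5,9,10,11,18.

7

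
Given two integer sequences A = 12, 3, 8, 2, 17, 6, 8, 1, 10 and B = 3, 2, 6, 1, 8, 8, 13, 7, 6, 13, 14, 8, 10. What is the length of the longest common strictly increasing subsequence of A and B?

For each value that appears in both, track the longest common increasing run ending there.
The best achievable length is 4; one witness is 3, 6, 8, 10 (A-positions 2,6,7,9, B-positions 1,3,5,13).

4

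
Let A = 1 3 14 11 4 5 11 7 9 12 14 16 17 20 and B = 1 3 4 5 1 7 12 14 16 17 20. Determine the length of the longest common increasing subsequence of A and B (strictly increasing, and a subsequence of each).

A longest common strictly increasing subsequence is 1, 3, 4, 5, 7, 12, 14, 16, 17, 20 (length 10); it appears in order in both A and B, and no longer such subsequence exists.

10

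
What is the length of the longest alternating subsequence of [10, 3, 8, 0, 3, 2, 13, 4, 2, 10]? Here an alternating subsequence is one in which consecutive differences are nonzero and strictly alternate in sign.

A longest alternating subsequence is 10, 3, 8, 0, 3, 2, 13, 4, 10 (positions 1,2,3,4,5,6,7,8,10); its 8 consecutive differences strictly alternate in sign, and length 9 is optimal.

9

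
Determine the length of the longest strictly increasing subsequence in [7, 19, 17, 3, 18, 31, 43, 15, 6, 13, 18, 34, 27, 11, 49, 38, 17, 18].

6

Let dp[i] be the longest increasing subsequence ending at position i. Then dp = [1, 2, 2, 1, 3, 4, 5, 2, 2, 3, 4, 5, 5, 3, 6, 6, 4, 5].
The maximum is 6; one witness is 7, 17, 18, 31, 43, 49 at positions 1,3,5,6,7,15.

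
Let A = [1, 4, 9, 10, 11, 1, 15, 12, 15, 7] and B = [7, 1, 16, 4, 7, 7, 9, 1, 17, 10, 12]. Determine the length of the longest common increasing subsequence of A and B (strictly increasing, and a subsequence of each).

5

For each value that appears in both, track the longest common increasing run ending there.
The best achievable length is 5; one witness is 1, 4, 9, 10, 12 (A-positions 1,2,3,4,8, B-positions 2,4,7,10,11).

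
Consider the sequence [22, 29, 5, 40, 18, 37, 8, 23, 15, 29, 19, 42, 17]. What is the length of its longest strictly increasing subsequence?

5

One longest increasing subsequence is 5, 18, 23, 29, 42 (positions 3,5,8,10,12), of length 5; no longer one exists.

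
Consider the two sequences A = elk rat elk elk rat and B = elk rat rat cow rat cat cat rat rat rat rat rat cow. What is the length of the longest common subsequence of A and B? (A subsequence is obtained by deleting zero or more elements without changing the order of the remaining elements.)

Backtracking the LCS table gives one alignment: elk (A1,B1) → rat (A2,B11) → rat (A5,B12).
So the longest common subsequence has length 3.

3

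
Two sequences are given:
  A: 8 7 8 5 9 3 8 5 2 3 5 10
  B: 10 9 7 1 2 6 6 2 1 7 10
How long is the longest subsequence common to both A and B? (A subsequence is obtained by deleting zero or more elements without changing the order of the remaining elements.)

Backtracking the LCS table gives one alignment: 7 (A2,B3) → 2 (A9,B8) → 10 (A12,B11).
So the longest common subsequence has length 3.

3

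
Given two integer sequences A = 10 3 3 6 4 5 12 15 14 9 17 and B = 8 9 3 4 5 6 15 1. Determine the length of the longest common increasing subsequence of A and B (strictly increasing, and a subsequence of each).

For each value that appears in both, track the longest common increasing run ending there.
The best achievable length is 4; one witness is 3, 4, 5, 15 (A-positions 2,5,6,8, B-positions 3,4,5,7).

4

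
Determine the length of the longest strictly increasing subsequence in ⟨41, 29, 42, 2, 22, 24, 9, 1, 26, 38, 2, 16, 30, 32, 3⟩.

Let dp[i] be the longest increasing subsequence ending at position i. Then dp = [1, 1, 2, 1, 2, 3, 2, 1, 4, 5, 2, 3, 5, 6, 3].
The maximum is 6; one witness is 2, 22, 24, 26, 30, 32 at positions 4,5,6,9,13,14.

6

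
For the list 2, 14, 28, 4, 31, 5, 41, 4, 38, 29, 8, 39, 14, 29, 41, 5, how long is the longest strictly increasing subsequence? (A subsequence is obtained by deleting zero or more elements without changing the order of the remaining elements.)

7

Scanning left to right, the best length ending at each element is: 2→1, 14→2, 28→3, 4→2, 31→4, 5→3, 41→5, 4→2, 38→5, 29→4, 8→4, 39→6, 14→5, 29→6, 41→7, 5→3.
So the longest increasing subsequence has length 7, e.g. 2, 14, 28, 31, 38, 39, 41.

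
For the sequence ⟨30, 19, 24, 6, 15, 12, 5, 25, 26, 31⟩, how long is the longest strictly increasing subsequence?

5

Let dp[i] be the longest increasing subsequence ending at position i. Then dp = [1, 1, 2, 1, 2, 2, 1, 3, 4, 5].
The maximum is 5; one witness is 19, 24, 25, 26, 31 at positions 2,3,8,9,10.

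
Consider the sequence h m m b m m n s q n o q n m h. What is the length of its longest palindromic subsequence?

Using dp[i][j] = 2 + dp[i+1][j−1] if the ends match, else max(dp[i+1][j], dp[i][j−1]):
dp[1][15] = 9. A witness is hmnqoqnmh at positions 1,2,7,9,11,12,13,14,15.

9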